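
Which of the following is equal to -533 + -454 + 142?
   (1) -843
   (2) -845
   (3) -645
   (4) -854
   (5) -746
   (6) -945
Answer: 2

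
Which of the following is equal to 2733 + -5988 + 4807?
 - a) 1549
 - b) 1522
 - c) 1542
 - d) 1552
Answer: d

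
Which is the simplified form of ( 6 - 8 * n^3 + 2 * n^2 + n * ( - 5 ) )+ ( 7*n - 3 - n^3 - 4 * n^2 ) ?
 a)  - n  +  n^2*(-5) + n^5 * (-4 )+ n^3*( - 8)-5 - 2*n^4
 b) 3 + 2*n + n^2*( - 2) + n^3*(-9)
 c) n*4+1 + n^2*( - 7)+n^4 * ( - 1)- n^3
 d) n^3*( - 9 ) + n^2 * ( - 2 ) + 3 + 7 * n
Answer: b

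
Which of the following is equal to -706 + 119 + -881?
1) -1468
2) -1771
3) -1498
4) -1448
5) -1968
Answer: 1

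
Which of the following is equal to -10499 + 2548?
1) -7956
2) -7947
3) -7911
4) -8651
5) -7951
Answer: 5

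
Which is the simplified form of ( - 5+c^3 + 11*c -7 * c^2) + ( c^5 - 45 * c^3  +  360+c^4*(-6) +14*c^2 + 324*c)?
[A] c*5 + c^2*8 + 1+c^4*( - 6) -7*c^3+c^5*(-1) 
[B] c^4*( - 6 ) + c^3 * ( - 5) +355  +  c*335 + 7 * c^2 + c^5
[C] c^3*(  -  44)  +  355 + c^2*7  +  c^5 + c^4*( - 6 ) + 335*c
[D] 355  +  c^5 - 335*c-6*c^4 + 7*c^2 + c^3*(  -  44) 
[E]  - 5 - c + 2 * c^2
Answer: C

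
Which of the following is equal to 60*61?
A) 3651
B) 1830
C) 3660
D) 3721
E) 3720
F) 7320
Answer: C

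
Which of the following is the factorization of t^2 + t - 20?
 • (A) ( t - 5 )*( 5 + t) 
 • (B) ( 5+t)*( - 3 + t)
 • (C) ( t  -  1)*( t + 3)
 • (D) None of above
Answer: D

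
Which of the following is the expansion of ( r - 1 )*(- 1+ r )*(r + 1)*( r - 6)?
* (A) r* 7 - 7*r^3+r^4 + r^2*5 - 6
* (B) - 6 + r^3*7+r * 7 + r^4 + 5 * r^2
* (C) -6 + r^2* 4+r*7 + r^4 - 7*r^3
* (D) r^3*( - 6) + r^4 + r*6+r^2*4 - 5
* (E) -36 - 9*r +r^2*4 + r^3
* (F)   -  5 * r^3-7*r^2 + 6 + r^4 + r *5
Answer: A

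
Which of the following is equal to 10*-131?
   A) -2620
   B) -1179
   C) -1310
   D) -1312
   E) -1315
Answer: C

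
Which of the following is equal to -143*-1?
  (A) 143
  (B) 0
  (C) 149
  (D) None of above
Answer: A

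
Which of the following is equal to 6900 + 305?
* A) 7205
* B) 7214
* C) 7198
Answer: A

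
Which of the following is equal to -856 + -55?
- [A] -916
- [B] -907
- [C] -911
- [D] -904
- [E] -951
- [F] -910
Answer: C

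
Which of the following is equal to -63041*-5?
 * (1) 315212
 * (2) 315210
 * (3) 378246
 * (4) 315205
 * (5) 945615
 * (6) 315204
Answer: 4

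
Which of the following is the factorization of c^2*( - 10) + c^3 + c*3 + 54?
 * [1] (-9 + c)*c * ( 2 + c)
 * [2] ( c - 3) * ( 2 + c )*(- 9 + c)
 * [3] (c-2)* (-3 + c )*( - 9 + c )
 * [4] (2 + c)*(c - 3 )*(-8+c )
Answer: 2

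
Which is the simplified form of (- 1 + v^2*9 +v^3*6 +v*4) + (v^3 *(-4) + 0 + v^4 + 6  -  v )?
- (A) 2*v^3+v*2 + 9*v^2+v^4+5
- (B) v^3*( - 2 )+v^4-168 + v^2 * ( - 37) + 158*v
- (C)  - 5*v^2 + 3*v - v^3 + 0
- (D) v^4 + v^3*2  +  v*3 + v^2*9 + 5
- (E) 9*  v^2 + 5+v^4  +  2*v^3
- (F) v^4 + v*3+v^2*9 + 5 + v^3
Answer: D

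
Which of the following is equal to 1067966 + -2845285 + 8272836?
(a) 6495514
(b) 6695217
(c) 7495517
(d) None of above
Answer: d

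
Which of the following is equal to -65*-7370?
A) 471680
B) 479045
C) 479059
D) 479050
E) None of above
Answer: D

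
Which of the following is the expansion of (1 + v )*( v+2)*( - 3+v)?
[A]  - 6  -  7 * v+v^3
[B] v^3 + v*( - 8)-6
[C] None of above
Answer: A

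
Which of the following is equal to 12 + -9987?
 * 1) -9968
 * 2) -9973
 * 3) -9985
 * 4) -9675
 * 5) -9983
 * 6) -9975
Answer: 6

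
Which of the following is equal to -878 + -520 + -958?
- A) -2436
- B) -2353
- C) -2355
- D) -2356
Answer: D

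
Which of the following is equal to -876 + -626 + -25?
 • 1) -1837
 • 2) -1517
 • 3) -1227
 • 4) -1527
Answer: 4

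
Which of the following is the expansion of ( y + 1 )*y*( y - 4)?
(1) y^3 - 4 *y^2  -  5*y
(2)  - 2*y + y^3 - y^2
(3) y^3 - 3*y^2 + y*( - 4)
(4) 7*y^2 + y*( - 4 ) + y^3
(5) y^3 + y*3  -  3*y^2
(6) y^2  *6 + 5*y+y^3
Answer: 3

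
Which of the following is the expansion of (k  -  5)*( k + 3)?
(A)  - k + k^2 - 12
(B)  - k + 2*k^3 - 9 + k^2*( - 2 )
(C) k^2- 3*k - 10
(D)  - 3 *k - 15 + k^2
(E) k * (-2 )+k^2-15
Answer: E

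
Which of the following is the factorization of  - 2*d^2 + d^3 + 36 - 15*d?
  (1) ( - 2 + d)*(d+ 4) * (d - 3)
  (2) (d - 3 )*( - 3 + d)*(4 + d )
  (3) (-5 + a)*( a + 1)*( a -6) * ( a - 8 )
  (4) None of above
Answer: 2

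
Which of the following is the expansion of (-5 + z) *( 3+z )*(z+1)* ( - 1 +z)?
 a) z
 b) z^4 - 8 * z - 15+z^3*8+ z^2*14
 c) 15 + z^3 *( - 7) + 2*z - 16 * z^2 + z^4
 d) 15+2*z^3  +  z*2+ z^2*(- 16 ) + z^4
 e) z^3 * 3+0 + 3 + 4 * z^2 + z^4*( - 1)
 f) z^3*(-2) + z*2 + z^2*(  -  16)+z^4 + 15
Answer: f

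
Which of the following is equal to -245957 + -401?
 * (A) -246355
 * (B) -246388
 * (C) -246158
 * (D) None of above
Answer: D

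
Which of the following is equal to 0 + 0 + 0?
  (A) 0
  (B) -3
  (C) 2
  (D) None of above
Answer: A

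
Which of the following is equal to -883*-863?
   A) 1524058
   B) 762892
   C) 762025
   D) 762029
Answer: D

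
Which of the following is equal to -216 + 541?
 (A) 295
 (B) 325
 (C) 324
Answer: B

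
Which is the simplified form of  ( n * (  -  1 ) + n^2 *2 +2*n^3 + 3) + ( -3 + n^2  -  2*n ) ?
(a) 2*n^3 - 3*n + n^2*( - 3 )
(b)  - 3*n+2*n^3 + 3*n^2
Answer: b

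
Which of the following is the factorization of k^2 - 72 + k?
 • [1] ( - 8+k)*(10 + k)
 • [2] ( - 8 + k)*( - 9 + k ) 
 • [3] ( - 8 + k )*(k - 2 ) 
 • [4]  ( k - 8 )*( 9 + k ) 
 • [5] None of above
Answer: 4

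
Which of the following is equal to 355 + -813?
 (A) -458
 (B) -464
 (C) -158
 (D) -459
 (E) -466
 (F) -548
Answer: A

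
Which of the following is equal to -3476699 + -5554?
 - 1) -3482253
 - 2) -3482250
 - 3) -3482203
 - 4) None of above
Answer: 1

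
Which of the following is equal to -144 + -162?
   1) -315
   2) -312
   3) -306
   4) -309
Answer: 3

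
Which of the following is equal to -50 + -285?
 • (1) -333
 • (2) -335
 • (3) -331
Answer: 2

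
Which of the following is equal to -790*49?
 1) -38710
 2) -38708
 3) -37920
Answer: 1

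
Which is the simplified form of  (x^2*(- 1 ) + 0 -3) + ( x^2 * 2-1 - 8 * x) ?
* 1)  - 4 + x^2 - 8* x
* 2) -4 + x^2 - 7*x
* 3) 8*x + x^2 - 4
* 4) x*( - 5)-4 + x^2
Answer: 1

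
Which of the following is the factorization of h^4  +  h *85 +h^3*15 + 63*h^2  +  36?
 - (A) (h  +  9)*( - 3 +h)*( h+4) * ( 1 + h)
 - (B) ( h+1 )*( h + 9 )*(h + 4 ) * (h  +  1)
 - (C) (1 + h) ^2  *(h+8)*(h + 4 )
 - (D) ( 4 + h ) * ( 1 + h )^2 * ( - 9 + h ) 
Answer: B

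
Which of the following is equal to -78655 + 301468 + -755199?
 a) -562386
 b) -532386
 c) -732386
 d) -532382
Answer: b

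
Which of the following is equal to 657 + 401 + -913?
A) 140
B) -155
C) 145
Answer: C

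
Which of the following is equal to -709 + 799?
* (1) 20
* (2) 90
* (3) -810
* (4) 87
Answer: 2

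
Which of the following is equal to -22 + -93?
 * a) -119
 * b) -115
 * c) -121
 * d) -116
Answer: b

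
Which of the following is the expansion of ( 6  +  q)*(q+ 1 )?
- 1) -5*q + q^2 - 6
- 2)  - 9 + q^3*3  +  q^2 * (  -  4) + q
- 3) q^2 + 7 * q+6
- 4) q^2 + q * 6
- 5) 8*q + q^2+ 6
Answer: 3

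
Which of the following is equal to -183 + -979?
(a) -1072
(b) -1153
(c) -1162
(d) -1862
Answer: c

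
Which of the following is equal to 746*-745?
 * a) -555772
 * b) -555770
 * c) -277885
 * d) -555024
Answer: b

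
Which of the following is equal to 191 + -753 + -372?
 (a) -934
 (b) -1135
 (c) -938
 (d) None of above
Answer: a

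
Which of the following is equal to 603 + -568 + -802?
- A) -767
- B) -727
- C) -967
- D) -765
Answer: A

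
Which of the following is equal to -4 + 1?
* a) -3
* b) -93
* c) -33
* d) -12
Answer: a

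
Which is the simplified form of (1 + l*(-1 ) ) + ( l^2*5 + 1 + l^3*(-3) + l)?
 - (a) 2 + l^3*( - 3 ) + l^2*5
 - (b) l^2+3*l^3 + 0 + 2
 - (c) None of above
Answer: a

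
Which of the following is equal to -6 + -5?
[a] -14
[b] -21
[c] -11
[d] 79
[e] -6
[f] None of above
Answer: c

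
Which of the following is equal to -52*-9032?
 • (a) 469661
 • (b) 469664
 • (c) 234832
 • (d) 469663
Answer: b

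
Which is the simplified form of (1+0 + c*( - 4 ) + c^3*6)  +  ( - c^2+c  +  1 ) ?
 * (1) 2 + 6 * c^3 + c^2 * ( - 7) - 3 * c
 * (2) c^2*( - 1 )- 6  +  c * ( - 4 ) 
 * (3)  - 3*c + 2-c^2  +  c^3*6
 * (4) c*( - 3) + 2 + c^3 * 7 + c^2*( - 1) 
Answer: 3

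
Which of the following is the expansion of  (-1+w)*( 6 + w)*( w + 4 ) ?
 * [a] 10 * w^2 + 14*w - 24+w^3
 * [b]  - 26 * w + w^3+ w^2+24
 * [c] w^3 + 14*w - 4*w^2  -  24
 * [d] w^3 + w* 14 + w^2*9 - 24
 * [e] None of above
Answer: d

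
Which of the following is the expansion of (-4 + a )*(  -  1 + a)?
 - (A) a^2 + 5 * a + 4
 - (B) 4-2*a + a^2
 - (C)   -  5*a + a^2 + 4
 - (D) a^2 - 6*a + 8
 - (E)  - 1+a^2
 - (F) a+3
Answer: C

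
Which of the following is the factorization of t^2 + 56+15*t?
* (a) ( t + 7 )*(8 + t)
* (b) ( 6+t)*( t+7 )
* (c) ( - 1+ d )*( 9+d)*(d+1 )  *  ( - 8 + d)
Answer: a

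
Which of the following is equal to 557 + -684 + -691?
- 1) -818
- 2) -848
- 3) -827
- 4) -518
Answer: 1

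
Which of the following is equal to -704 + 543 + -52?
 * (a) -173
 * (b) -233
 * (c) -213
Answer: c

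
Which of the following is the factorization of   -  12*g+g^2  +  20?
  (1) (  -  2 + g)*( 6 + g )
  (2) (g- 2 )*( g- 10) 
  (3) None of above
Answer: 2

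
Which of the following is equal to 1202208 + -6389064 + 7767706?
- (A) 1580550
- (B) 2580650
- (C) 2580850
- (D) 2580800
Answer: C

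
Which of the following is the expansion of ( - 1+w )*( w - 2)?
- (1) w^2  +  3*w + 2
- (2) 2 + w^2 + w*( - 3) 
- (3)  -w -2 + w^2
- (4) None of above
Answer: 2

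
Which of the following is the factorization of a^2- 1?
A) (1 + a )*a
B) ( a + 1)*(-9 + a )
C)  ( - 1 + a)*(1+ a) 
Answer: C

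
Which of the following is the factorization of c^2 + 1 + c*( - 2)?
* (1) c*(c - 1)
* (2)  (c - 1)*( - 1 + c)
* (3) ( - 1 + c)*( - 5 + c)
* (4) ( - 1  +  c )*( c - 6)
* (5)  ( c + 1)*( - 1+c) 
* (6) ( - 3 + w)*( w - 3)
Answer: 2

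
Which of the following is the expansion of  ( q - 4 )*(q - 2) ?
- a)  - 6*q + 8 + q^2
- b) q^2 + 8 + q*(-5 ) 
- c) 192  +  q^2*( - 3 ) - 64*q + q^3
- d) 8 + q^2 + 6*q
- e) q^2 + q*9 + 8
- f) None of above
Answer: a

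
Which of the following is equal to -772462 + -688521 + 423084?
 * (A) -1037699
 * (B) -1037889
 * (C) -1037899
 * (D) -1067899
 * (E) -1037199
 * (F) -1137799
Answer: C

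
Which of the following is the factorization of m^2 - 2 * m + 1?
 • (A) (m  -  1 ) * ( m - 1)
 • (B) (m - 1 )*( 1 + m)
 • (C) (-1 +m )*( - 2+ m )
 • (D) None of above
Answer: A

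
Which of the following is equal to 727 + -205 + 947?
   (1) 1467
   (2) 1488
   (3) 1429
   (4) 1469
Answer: 4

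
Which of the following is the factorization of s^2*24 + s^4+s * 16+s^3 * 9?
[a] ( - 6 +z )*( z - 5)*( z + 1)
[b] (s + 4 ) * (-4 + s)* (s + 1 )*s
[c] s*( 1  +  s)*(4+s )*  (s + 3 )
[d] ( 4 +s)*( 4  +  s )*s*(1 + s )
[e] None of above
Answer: d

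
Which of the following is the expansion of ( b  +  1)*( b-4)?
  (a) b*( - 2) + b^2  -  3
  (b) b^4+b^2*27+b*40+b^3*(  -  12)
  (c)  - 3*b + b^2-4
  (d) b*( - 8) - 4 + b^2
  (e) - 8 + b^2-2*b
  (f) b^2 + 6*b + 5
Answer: c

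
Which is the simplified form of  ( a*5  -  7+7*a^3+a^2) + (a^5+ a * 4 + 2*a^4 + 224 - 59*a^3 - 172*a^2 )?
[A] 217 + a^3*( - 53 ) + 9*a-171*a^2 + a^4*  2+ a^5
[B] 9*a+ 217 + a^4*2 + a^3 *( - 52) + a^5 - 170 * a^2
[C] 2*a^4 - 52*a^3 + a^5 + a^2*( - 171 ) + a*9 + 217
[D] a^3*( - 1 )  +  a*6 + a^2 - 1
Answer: C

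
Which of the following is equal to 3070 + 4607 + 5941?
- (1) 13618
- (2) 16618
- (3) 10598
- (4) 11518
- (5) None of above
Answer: 1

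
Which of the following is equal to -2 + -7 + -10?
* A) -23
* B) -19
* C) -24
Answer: B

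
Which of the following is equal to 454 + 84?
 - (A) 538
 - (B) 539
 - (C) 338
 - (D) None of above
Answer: A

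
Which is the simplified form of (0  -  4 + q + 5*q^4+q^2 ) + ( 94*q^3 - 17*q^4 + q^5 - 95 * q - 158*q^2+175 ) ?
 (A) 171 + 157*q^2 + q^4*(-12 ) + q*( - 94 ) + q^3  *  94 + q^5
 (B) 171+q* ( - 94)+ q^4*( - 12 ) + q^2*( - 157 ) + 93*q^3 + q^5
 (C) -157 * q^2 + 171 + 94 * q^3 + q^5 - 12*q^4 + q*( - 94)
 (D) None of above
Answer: C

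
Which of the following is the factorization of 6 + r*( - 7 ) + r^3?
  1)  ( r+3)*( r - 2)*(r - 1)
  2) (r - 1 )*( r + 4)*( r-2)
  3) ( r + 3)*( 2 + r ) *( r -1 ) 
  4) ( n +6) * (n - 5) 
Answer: 1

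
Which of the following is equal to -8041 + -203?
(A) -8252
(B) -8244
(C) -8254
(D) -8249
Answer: B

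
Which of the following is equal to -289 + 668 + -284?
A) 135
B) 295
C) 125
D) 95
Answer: D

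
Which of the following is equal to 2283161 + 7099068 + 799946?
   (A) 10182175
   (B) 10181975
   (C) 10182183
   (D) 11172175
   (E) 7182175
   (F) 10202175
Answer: A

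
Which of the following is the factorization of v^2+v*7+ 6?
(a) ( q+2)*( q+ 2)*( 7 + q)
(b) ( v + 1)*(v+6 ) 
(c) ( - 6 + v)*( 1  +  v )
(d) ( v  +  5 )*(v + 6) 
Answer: b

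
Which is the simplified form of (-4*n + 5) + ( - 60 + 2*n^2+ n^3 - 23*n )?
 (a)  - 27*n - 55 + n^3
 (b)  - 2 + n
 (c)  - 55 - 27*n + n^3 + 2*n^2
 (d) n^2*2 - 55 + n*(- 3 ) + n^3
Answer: c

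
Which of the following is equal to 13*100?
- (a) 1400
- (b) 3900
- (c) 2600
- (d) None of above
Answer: d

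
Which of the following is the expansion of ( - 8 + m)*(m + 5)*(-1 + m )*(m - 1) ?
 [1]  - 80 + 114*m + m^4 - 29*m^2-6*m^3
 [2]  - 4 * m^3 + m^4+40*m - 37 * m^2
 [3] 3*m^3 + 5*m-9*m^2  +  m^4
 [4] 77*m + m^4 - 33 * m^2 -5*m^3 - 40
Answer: 4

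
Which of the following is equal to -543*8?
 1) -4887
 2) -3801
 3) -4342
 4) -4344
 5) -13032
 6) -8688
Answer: 4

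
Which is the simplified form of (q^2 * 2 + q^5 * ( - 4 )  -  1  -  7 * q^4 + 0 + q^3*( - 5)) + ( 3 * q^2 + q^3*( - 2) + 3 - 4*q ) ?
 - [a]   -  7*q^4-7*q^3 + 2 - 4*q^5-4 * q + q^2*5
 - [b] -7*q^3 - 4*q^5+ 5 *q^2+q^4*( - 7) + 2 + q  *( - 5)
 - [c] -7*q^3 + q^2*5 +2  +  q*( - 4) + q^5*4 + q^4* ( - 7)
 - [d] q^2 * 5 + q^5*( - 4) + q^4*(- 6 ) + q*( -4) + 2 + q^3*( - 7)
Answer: a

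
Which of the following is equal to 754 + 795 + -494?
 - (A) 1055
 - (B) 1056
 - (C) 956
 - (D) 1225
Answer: A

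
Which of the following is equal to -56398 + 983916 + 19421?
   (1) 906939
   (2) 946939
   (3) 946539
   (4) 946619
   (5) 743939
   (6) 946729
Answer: 2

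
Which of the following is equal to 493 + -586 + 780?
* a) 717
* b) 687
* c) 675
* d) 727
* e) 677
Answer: b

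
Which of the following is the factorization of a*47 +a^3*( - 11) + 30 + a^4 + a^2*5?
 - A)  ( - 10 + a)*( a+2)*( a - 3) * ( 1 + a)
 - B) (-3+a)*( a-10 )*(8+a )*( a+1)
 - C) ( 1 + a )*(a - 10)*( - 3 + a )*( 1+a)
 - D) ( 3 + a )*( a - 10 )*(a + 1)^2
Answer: C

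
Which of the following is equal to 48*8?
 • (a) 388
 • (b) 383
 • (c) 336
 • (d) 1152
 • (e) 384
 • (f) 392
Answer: e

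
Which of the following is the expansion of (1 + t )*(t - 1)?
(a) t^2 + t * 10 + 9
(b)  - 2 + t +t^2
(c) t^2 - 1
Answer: c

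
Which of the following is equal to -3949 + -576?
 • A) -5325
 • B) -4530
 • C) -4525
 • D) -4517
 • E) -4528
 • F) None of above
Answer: C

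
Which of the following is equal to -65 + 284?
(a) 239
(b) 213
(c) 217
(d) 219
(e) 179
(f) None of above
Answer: d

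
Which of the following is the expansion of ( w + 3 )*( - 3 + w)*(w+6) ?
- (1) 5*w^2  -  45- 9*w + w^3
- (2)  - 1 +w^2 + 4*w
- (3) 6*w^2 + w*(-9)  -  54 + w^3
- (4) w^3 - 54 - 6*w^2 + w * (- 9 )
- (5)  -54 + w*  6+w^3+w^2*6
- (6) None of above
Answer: 3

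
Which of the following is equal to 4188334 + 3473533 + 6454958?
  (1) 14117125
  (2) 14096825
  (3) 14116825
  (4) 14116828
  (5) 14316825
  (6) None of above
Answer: 3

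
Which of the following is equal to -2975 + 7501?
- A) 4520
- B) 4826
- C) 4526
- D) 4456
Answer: C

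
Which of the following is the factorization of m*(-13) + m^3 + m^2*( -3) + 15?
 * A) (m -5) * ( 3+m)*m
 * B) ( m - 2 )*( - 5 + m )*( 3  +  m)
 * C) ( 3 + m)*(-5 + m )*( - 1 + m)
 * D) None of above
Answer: C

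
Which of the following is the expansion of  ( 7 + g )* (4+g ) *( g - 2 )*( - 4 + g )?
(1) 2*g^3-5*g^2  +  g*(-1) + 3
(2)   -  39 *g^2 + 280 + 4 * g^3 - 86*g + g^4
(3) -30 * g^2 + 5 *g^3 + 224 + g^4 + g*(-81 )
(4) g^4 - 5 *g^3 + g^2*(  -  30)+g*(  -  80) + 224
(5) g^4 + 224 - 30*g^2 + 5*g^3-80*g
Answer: 5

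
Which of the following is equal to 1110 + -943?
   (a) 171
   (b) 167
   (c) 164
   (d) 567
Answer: b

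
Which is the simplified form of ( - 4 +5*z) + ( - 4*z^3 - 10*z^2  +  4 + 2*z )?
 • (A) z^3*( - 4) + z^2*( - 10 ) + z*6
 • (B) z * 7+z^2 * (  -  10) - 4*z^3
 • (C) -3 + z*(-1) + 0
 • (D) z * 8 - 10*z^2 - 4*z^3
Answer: B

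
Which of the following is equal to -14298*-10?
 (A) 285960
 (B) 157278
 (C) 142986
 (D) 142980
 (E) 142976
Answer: D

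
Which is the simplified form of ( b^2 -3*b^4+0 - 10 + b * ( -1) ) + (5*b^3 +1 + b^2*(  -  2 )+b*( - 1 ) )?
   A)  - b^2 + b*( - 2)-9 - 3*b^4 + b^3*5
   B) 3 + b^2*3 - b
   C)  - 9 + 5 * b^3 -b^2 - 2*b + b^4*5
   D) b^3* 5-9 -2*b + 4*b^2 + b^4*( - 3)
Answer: A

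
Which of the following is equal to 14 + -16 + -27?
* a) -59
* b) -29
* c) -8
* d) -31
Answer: b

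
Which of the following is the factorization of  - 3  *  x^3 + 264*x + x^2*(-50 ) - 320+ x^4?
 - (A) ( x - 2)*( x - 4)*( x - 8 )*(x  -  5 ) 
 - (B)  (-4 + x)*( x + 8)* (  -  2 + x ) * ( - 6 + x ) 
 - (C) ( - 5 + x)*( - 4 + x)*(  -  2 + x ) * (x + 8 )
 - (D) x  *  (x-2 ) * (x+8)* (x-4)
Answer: C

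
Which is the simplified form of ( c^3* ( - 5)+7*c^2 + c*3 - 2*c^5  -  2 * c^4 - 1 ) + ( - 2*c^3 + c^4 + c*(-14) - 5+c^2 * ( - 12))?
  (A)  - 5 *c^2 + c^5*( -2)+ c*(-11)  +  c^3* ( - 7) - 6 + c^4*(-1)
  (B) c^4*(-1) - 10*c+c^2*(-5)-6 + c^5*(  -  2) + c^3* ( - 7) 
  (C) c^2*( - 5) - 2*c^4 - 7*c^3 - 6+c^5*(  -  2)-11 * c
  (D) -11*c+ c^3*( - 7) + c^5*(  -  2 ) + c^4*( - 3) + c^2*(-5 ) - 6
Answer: A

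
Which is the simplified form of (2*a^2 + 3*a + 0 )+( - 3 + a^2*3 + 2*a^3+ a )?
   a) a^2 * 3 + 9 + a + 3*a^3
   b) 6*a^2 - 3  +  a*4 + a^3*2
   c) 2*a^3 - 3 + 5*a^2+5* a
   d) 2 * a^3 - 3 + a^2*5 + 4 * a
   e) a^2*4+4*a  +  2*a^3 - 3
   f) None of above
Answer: d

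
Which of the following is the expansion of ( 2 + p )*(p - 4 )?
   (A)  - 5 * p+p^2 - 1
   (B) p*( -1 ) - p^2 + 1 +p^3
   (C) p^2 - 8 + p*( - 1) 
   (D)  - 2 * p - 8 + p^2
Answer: D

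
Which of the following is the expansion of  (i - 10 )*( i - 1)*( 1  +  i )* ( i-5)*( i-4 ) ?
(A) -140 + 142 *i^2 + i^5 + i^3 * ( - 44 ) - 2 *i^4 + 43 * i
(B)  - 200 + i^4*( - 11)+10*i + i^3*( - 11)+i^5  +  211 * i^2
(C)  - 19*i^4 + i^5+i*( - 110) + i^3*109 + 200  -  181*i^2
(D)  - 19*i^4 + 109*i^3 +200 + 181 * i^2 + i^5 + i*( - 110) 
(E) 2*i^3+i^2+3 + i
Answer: C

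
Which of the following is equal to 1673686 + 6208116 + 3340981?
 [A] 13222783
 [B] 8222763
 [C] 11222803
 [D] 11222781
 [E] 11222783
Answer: E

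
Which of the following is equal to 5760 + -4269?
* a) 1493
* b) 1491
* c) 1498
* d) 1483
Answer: b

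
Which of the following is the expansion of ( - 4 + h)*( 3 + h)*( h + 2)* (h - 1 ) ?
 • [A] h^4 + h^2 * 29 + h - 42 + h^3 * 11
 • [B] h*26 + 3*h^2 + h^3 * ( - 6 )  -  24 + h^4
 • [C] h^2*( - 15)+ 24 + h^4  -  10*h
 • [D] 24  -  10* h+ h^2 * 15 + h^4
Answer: C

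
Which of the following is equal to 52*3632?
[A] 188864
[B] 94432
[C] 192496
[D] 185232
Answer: A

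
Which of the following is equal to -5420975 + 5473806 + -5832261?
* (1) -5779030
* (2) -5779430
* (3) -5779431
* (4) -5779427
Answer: 2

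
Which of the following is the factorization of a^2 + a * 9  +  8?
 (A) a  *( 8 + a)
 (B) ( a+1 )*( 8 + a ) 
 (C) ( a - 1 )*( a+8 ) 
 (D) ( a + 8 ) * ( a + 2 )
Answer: B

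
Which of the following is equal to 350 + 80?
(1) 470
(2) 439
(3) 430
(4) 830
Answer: 3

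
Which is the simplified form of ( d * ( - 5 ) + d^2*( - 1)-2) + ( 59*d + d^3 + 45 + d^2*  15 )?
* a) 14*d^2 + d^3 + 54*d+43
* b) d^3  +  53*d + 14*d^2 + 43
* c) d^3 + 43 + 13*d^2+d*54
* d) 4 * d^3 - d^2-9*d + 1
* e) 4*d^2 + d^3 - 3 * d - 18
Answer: a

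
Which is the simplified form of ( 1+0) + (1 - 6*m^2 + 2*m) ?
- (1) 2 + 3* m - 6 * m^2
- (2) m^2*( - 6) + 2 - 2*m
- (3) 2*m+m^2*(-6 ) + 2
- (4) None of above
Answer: 3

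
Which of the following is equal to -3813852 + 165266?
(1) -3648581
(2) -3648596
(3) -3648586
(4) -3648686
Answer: 3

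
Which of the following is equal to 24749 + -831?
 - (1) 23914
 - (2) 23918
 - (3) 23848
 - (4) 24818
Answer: 2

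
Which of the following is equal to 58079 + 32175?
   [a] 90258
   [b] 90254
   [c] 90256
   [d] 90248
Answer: b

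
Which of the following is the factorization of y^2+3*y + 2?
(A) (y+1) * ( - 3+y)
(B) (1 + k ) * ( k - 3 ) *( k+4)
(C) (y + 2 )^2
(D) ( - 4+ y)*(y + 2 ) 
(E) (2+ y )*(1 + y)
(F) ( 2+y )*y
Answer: E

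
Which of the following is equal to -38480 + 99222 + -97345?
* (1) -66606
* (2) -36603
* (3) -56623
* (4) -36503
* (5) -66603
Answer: 2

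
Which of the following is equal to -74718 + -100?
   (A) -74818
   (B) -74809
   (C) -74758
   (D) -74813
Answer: A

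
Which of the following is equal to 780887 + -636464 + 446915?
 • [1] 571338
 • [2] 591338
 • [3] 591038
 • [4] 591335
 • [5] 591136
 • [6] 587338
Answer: 2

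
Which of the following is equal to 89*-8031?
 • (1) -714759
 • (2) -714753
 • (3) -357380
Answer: 1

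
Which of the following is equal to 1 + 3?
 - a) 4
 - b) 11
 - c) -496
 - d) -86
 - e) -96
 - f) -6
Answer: a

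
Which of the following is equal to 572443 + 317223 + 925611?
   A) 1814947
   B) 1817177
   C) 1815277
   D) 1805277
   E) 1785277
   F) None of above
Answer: C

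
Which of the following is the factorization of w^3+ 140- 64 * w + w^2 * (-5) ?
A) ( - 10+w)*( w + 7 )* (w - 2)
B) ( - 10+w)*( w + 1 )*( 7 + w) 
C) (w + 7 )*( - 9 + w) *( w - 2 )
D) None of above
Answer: A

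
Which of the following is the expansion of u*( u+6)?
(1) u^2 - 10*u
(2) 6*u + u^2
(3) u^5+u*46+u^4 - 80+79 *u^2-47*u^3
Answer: 2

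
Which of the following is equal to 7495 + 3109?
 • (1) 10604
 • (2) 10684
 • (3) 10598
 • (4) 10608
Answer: 1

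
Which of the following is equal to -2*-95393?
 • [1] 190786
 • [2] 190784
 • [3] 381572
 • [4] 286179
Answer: 1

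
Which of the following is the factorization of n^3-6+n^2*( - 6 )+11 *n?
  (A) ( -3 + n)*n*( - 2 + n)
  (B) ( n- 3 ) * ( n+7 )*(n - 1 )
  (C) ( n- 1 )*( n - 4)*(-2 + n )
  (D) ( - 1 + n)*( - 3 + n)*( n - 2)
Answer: D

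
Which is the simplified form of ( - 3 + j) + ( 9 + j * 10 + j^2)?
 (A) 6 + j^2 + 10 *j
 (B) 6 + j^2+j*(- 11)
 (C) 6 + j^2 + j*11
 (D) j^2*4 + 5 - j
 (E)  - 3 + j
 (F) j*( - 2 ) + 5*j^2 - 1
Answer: C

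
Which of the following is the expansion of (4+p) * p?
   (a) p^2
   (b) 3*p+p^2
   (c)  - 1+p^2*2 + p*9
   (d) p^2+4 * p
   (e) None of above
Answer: d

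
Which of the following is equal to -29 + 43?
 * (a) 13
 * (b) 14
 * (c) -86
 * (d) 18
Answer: b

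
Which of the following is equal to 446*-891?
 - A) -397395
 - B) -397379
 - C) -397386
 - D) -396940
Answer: C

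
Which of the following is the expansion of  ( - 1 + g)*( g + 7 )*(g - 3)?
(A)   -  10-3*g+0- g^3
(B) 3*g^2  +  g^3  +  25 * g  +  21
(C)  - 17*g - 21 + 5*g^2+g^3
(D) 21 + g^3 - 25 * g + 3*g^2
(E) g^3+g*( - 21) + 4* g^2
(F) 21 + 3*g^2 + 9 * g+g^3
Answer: D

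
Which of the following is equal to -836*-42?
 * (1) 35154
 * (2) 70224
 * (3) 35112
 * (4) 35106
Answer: 3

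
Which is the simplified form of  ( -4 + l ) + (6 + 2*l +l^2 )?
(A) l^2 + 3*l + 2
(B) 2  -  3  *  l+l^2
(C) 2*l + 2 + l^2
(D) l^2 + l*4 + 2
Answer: A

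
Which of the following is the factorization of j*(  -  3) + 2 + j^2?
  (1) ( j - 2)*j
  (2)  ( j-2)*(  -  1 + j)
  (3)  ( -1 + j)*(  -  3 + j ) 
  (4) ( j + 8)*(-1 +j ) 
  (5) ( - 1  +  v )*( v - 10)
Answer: 2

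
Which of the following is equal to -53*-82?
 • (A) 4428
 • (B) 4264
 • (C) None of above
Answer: C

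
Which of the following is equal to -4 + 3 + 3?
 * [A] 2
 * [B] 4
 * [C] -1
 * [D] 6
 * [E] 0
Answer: A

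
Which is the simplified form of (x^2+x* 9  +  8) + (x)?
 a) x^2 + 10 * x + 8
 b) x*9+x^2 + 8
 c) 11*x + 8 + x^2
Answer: a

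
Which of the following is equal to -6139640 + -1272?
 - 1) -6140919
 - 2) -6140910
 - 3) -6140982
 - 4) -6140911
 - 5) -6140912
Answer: 5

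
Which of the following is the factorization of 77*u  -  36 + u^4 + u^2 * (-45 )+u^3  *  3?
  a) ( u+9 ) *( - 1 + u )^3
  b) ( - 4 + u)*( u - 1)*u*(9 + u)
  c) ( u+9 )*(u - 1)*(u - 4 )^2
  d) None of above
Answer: d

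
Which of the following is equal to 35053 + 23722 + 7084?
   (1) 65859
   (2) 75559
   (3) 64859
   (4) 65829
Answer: 1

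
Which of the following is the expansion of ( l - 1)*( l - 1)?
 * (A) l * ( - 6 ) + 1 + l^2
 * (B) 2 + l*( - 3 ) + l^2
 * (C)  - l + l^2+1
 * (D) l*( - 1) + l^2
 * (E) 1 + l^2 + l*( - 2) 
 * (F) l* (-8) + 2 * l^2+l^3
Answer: E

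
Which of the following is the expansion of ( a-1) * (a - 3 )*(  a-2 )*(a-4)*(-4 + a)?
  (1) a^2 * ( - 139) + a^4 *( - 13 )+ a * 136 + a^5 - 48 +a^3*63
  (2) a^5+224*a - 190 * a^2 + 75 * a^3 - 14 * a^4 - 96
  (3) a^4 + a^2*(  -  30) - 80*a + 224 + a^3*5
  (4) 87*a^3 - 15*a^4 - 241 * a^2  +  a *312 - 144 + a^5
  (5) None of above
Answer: 2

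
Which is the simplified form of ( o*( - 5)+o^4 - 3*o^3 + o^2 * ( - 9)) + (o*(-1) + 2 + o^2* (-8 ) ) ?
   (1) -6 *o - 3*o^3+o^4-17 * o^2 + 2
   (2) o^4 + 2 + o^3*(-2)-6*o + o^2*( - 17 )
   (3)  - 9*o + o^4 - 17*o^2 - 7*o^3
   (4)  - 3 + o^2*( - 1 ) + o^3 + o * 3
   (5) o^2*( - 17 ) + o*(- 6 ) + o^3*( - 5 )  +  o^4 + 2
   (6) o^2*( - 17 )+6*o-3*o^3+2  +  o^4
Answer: 1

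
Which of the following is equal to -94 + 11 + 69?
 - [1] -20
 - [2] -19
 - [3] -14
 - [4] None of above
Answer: 3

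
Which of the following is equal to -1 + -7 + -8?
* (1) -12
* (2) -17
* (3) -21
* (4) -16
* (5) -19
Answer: 4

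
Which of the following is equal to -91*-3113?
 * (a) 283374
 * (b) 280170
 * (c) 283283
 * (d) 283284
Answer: c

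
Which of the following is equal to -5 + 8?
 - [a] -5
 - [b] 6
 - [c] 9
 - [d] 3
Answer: d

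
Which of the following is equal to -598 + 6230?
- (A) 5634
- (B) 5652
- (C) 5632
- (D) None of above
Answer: C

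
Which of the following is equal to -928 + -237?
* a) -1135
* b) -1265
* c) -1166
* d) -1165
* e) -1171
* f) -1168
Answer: d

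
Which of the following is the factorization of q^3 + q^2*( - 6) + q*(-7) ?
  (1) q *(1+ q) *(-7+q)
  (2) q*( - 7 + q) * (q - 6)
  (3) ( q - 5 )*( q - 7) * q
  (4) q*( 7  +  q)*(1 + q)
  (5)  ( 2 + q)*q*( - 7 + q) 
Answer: 1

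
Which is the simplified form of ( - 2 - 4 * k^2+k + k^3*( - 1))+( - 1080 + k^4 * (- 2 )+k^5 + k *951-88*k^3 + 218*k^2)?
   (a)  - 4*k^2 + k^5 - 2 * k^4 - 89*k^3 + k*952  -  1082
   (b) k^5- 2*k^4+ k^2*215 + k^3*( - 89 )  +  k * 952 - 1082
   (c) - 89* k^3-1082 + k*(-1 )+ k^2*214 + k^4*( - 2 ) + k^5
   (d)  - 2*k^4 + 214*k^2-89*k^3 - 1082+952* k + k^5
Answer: d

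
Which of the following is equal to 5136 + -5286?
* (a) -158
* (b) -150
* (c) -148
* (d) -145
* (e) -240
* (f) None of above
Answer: b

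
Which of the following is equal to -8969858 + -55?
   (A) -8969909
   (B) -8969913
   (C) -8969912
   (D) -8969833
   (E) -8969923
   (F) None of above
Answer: B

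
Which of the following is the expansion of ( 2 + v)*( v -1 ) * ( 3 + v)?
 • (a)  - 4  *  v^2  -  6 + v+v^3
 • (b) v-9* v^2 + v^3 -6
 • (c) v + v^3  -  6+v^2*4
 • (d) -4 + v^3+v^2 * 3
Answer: c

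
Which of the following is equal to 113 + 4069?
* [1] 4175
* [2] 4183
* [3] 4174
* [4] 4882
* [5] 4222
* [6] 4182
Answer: 6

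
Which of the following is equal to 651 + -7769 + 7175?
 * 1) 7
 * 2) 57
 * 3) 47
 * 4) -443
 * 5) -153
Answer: 2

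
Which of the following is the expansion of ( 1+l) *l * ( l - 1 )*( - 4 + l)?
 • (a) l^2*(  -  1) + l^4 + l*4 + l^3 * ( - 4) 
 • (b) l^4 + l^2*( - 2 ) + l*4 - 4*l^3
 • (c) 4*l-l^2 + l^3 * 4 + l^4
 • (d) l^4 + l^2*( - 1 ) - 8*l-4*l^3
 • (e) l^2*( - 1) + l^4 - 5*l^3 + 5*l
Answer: a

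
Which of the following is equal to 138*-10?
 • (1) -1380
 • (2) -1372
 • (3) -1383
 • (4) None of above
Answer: 1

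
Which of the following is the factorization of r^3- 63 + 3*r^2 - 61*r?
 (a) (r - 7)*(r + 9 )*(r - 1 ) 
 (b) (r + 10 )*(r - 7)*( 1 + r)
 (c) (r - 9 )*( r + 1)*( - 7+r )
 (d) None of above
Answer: d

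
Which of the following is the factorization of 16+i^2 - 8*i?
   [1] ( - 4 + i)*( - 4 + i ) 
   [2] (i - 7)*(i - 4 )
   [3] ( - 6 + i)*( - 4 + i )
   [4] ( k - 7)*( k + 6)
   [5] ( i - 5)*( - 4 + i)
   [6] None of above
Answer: 1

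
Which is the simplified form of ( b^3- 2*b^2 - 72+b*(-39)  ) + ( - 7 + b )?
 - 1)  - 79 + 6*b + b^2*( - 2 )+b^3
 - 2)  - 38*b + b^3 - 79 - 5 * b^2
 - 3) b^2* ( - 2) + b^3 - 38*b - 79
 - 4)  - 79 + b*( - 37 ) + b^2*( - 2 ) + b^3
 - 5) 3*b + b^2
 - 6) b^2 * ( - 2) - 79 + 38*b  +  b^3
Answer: 3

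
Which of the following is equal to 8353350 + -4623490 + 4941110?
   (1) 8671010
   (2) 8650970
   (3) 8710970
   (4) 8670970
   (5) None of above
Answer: 4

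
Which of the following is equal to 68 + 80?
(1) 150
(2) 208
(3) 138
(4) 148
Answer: 4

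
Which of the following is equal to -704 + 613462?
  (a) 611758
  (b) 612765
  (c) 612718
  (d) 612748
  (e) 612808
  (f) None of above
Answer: f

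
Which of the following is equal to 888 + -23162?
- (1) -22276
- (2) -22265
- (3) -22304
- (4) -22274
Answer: 4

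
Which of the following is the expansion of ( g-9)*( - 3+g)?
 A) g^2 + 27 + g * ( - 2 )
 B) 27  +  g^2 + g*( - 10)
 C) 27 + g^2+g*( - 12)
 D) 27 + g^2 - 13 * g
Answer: C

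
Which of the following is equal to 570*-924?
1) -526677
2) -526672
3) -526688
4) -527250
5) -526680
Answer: 5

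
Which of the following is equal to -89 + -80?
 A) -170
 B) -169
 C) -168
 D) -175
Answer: B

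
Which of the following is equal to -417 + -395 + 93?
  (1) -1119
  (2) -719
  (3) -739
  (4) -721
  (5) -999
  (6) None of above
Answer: 2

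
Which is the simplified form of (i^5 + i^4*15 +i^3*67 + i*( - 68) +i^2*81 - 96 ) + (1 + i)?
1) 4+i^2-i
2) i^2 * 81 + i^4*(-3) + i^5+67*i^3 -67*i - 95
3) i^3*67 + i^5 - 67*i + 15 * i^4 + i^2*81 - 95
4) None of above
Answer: 3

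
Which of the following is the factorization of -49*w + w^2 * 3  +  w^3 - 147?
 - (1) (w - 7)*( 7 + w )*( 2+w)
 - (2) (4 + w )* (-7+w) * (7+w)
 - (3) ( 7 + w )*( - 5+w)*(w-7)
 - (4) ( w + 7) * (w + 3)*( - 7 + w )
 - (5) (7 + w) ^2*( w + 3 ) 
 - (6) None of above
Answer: 4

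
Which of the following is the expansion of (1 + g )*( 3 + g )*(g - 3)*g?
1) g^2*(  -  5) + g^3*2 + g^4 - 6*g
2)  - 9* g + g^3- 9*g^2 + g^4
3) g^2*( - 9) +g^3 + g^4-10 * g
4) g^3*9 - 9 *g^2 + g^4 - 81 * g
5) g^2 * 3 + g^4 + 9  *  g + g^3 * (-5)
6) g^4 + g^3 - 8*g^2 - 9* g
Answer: 2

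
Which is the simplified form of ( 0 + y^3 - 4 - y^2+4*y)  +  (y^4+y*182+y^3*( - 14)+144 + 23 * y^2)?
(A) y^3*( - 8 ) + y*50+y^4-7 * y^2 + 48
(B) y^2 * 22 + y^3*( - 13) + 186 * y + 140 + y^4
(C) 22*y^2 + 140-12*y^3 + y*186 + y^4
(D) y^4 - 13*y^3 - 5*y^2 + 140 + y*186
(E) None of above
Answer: B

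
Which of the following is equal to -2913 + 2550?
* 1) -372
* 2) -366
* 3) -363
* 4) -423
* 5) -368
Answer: 3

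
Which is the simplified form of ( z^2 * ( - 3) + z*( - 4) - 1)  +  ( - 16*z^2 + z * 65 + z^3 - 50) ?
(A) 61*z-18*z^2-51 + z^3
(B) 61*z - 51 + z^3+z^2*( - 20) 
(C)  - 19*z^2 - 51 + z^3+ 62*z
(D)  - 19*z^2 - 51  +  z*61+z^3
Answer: D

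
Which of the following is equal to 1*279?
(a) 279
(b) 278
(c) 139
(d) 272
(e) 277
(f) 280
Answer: a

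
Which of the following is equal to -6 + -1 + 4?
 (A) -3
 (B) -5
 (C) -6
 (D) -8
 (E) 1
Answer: A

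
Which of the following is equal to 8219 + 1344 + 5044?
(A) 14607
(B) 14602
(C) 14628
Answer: A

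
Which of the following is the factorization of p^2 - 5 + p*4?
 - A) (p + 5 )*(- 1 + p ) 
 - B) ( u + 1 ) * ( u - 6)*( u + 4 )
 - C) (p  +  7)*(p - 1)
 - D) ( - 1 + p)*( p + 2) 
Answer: A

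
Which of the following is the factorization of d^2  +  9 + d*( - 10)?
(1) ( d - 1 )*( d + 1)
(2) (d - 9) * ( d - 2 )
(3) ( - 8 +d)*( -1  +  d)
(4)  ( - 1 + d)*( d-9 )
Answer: 4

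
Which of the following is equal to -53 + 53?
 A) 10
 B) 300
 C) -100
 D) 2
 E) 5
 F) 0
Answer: F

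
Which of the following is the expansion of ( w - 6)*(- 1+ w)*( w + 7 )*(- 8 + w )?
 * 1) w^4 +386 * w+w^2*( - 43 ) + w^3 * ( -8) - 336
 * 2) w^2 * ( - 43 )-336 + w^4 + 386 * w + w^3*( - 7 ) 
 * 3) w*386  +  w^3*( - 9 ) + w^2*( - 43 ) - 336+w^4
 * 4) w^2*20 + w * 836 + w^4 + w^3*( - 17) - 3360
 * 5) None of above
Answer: 1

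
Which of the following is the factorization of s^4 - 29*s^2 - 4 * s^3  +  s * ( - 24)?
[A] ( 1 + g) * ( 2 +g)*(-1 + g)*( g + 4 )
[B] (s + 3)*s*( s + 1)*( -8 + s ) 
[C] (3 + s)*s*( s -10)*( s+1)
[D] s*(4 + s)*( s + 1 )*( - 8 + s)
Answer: B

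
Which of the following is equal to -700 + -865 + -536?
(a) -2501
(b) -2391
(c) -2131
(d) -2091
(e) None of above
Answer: e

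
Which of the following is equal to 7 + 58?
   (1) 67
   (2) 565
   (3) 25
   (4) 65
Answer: 4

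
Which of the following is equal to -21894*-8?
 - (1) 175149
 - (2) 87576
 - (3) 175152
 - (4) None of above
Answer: 3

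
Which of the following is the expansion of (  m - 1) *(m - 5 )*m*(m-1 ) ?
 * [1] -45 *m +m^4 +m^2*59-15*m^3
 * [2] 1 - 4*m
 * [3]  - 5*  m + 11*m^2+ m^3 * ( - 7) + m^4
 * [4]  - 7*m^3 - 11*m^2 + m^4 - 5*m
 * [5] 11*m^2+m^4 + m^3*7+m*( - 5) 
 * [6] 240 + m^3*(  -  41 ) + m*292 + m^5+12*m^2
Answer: 3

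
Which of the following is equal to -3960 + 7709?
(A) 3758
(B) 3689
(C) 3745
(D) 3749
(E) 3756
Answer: D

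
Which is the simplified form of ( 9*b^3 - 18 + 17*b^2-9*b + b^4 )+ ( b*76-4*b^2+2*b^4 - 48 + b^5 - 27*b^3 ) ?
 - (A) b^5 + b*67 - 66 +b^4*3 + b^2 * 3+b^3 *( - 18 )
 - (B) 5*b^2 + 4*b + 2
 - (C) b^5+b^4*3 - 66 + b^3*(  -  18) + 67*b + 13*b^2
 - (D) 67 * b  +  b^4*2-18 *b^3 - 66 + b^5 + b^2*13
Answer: C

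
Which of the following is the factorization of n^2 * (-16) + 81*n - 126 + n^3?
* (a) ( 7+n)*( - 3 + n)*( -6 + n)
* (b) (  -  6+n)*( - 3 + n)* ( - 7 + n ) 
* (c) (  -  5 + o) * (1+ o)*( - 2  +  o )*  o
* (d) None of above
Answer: b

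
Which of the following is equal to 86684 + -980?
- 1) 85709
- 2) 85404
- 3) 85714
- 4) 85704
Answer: 4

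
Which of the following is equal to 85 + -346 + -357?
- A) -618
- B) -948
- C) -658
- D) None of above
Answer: A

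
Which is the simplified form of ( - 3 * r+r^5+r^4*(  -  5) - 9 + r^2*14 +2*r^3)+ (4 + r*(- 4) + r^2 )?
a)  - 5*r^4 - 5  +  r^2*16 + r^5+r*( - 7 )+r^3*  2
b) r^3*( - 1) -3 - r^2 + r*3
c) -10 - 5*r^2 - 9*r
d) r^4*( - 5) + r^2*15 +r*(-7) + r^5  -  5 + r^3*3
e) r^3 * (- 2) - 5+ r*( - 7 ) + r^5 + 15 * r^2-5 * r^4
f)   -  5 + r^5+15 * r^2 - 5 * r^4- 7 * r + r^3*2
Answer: f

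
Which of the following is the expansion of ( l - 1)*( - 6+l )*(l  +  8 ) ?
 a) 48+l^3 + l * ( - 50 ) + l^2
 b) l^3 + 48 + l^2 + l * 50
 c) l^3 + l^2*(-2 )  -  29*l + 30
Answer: a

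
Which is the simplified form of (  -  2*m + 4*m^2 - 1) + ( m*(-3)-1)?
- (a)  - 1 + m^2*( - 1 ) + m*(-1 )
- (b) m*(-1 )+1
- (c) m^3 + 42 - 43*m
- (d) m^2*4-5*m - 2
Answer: d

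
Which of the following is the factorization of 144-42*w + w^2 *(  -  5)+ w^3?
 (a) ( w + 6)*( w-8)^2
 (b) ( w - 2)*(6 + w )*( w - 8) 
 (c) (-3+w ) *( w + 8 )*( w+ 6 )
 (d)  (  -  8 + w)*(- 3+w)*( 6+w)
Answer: d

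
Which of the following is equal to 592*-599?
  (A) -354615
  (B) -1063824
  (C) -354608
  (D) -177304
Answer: C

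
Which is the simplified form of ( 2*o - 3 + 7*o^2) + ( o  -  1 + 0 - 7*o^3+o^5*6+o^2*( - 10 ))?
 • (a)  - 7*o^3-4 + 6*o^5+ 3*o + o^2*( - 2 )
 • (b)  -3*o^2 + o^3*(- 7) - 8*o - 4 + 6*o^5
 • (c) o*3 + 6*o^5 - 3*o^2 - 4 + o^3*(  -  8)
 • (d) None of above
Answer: d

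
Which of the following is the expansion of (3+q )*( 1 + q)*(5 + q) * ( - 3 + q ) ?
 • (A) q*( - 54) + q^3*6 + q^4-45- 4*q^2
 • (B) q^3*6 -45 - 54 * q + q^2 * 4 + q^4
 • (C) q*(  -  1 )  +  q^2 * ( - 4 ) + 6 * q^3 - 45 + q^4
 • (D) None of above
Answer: A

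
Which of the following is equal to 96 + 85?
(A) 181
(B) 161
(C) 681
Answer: A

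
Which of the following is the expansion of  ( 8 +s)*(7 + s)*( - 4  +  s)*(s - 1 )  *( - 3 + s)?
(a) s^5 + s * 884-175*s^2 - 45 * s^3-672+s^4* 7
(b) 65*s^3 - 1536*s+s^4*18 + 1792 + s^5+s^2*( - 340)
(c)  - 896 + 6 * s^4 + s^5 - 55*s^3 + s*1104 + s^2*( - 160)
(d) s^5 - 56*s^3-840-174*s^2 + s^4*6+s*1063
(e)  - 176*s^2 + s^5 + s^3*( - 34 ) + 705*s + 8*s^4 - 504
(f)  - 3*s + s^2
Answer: a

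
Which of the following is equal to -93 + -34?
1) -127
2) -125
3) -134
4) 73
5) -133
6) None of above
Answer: 1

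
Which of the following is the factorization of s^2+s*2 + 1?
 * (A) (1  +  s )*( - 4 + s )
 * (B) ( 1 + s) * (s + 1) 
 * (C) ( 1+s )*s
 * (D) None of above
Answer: B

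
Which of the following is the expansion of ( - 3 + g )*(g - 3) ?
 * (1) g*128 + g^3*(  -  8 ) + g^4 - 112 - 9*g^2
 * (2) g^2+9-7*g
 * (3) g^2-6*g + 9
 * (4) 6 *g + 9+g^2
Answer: 3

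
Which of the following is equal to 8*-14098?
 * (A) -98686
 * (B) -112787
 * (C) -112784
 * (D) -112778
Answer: C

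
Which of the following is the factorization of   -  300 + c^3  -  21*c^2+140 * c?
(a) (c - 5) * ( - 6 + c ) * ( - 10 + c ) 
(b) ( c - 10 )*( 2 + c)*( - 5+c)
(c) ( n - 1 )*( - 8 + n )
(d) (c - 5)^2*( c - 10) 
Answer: a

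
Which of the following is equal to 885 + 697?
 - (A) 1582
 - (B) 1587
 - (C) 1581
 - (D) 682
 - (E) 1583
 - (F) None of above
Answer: A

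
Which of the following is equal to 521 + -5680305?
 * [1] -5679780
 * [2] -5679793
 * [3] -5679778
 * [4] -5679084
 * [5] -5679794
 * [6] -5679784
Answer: 6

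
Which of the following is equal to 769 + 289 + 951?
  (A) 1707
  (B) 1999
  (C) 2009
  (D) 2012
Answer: C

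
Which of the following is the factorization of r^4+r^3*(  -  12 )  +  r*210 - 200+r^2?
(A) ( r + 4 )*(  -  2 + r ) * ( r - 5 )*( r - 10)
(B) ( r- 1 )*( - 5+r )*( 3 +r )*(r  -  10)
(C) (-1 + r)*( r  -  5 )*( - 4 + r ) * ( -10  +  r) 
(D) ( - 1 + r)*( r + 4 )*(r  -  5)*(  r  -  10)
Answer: D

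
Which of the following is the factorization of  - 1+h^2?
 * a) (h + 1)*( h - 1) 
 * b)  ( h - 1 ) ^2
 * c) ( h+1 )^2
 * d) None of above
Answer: a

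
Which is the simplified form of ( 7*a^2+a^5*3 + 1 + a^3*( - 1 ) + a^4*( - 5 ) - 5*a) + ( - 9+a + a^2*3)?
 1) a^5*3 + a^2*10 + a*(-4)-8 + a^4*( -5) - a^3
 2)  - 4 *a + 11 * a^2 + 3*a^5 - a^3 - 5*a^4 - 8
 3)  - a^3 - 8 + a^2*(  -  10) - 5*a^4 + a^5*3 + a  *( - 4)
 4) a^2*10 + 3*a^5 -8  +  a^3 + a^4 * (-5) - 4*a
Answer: 1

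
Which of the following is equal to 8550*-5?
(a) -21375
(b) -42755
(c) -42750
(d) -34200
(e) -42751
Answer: c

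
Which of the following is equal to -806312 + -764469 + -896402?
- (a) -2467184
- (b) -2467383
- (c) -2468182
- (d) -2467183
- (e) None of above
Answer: d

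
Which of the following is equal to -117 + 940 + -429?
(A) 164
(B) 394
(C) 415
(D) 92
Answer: B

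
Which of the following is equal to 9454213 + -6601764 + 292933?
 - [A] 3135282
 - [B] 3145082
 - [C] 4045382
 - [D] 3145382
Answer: D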